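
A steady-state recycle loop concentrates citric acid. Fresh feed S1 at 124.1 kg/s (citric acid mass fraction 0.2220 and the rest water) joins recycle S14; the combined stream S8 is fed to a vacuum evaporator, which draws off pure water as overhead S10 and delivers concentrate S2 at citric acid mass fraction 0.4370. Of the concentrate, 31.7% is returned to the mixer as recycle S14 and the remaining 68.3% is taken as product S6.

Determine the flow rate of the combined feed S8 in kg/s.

Overall citric acid balance (none leaves overhead): citric acid in fresh feed = citric acid in product, i.e. 124.1×0.222 = (1−0.317)·S2·0.437.
S2 = 27.55/(0.437×0.683) = 92.304 kg/s.
Recycle S14 = 0.317×92.304 = 29.261 kg/s.
Combined feed S8 = 124.1 + 29.261 = 153.36 kg/s.

153.4 kg/s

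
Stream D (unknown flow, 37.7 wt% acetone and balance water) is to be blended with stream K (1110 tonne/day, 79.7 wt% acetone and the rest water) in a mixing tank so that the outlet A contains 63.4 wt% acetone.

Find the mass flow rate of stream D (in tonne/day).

704 tonne/day

Let D be the unknown flow. Total out = 1110 + D.
acetone balance: 884.67 + 0.377·D = 0.634·(1110 + D)
(0.377 − 0.634)·D = 0.634×1110 − 884.67 = -180.93
D = -180.93 / -0.257 = 704.01 tonne/day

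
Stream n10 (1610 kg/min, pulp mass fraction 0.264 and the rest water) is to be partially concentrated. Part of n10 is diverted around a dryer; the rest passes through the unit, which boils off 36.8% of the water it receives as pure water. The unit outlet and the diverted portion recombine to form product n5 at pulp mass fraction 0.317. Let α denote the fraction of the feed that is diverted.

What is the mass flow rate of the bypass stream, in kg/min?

All 1610×0.264 = 425.04 kg/min of pulp reaches n5, so n5 = 425.04/0.317 = 1340.8 kg/min and vapour = 269.18 kg/min.
The evaporator receives (1−α)·1610 of feed at 0.736 water and removes 0.368 of that water:
0.368×0.736×(1−α)×1610 = 269.18
(1−α) = 269.18/436.07 = 0.6173;  α = 0.3827.
Bypass flow = 0.3827×1610 = 616.16 kg/min.

616.2 kg/min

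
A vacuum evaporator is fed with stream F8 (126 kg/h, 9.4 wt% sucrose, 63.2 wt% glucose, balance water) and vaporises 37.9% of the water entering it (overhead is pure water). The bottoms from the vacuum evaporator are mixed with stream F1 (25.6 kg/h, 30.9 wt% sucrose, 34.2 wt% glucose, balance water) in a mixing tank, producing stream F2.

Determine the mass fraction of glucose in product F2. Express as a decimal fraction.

0.638

Vapour removed = 0.379×0.274×126 = 13.085 kg/h; concentrate = 112.92 kg/h.
glucose reaching the mixer = 79.632 (from concentrate) + 25.6×0.342 = 88.387 kg/h.
Product flow = 112.92 + 25.6 = 138.52 kg/h; glucose fraction = 0.638.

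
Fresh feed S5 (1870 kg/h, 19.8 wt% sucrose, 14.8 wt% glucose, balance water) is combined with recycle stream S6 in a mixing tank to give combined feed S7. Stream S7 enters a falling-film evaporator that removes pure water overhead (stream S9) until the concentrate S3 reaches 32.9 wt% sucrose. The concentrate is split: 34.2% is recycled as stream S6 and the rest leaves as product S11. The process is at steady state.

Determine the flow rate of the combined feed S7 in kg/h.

2455 kg/h

Overall sucrose balance (none leaves overhead): sucrose in fresh feed = sucrose in product, i.e. 1870×0.198 = (1−0.342)·S3·0.329.
S3 = 370.26/(0.329×0.658) = 1710.4 kg/h.
Recycle S6 = 0.342×1710.4 = 584.94 kg/h.
Combined feed S7 = 1870 + 584.94 = 2454.9 kg/h.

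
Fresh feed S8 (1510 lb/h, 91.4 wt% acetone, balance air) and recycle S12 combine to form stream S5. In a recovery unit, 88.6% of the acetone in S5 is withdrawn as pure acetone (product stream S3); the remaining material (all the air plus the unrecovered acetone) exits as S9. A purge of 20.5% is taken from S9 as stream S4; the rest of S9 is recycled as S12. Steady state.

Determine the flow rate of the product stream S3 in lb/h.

1345 lb/h

acetone in S5: m_A = 1510×0.914 + (1−0.205)·(1−0.886)·m_A, so m_A = 1380.1/0.9094 = 1517.7 lb/h.
Product S3 = 0.886×1517.7 = 1344.7 lb/h.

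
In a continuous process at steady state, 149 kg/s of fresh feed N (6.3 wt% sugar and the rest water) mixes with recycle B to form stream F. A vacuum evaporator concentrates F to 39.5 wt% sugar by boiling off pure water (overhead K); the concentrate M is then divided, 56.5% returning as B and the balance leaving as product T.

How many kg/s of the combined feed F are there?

179.9 kg/s

Overall sugar balance (none leaves overhead): sugar in fresh feed = sugar in product, i.e. 149×0.063 = (1−0.565)·M·0.395.
M = 9.387/(0.395×0.435) = 54.631 kg/s.
Recycle B = 0.565×54.631 = 30.867 kg/s.
Combined feed F = 149 + 30.867 = 179.87 kg/s.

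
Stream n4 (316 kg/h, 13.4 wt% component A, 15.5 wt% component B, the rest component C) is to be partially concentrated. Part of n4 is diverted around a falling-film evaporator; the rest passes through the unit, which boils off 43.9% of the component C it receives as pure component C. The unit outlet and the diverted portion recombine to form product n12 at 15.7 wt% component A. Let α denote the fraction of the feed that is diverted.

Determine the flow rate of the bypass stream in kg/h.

All 316×0.134 = 42.344 kg/h of component A reaches n12, so n12 = 42.344/0.157 = 269.71 kg/h and vapour = 46.293 kg/h.
The evaporator receives (1−α)·316 of feed at 0.711 component C and removes 0.439 of that component C:
0.439×0.711×(1−α)×316 = 46.293
(1−α) = 46.293/98.633 = 0.4693;  α = 0.5307.
Bypass flow = 0.5307×316 = 167.69 kg/h.

167.7 kg/h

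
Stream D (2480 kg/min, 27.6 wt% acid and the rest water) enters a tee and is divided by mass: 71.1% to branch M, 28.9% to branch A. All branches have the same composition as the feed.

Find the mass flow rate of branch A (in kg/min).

Branch A flow = 0.289×2480 = 716.72 kg/min.

716.7 kg/min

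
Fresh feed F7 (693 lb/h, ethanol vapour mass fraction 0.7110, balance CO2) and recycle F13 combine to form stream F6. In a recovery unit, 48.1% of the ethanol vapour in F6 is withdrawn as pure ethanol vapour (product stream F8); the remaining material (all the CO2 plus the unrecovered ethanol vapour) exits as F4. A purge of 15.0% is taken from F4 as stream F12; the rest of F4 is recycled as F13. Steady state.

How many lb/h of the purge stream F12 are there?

CO2 enters only via F7 and leaves only via the purge: 693×0.289 = 0.150×(CO2 in F4), and the recovery unit passes all CO2, so CO2 in F6 = CO2 in F4 = 1335.2 lb/h.
ethanol vapour in F6: m_A = 693×0.711 + (1−0.150)·(1−0.481)·m_A, so m_A = 492.72/0.5589 = 881.67 lb/h.
F4 = (1−0.481)×881.67 + 1335.2 = 1792.8 lb/h.
Purge F12 = 0.150×1792.8 = 268.92 lb/h.

268.9 lb/h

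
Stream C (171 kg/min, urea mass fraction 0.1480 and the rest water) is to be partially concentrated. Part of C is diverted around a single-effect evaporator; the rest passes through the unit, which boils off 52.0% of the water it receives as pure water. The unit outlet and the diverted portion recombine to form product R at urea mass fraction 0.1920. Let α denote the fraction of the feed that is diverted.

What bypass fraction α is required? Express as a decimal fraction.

0.483

All 171×0.148 = 25.308 kg/min of urea reaches R, so R = 25.308/0.192 = 131.81 kg/min and vapour = 39.188 kg/min.
The evaporator receives (1−α)·171 of feed at 0.852 water and removes 0.520 of that water:
0.520×0.852×(1−α)×171 = 39.188
(1−α) = 39.188/75.76 = 0.5173;  α = 0.4827.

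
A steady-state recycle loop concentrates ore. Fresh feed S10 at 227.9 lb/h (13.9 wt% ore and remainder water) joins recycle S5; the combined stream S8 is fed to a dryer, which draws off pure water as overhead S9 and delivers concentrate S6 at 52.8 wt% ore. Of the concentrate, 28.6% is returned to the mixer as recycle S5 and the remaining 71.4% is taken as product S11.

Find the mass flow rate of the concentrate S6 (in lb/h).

84.03 lb/h

Overall ore balance (none leaves overhead): ore in fresh feed = ore in product, i.e. 227.9×0.139 = (1−0.286)·S6·0.528.
S6 = 31.678/(0.528×0.714) = 84.029 lb/h.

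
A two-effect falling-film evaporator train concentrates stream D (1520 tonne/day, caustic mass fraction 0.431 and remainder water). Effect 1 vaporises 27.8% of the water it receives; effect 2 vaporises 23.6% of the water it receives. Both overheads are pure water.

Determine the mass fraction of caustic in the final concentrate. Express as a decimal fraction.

water in feed = 1520×0.569 = 864.88 tonne/day.
After stage 1: water left = (1−0.278)×864.88 = 624.44; stream total = 1279.6 tonne/day.
After stage 2: water left = (1−0.236)×624.44 = 477.07; final concentrate = 1132.2 tonne/day.
caustic fraction = 655.12/1132.2 = 0.579.

0.579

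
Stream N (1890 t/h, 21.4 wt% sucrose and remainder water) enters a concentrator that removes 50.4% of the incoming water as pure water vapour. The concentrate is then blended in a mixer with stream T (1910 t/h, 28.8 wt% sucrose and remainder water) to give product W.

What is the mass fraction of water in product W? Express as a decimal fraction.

0.687

Vapour removed = 0.504×0.786×1890 = 748.71 t/h; concentrate = 1141.3 t/h.
water reaching the mixer = 736.83 (from concentrate) + 1910×0.712 = 2096.7 t/h.
Product flow = 1141.3 + 1910 = 3051.3 t/h; water fraction = 0.687.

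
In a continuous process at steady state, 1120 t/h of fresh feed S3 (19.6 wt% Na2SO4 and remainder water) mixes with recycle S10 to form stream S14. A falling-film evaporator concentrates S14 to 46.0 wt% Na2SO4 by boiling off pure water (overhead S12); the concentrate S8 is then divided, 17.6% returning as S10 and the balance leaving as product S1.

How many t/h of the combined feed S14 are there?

1222 t/h

Overall Na2SO4 balance (none leaves overhead): Na2SO4 in fresh feed = Na2SO4 in product, i.e. 1120×0.196 = (1−0.176)·S8·0.460.
S8 = 219.52/(0.460×0.824) = 579.15 t/h.
Recycle S10 = 0.176×579.15 = 101.93 t/h.
Combined feed S14 = 1120 + 101.93 = 1221.9 t/h.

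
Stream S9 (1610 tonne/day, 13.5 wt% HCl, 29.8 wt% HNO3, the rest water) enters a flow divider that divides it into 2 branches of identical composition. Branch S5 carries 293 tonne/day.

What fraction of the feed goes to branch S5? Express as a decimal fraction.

Fraction to S5 = 293/1610 = 0.1820.

0.182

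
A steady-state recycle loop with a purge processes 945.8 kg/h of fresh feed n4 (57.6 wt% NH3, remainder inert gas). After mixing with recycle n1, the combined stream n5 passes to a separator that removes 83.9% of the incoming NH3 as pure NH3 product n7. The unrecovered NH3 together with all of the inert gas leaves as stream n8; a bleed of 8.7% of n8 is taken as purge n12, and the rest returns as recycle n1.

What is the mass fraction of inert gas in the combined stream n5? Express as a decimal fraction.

inert gas enters only via n4 and leaves only via the purge: 945.8×0.424 = 0.087×(inert gas in n8), and the separator passes all inert gas, so inert gas in n5 = inert gas in n8 = 4609.4 kg/h.
NH3 in n5: m_A = 945.8×0.576 + (1−0.087)·(1−0.839)·m_A, so m_A = 544.78/0.8530 = 638.66 kg/h.
n5 = 638.66 + 4609.4 = 5248.1 kg/h.
inert gas fraction in n5 = 4609.4/5248.1 = 0.878.

0.878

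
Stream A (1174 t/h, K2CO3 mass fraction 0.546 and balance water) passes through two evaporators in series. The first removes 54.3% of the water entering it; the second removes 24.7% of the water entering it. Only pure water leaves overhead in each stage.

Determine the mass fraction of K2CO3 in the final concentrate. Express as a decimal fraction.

water in feed = 1174×0.454 = 533 t/h.
After stage 1: water left = (1−0.543)×533 = 243.58; stream total = 884.58 t/h.
After stage 2: water left = (1−0.247)×243.58 = 183.42; final concentrate = 824.42 t/h.
K2CO3 fraction = 641/824.42 = 0.778.

0.778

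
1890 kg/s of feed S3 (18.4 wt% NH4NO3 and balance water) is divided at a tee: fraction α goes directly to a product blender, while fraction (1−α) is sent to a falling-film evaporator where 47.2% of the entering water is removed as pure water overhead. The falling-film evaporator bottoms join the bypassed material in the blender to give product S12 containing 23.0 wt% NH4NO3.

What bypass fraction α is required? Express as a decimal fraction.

All 1890×0.184 = 347.76 kg/s of NH4NO3 reaches S12, so S12 = 347.76/0.230 = 1512 kg/s and vapour = 378 kg/s.
The evaporator receives (1−α)·1890 of feed at 0.816 water and removes 0.472 of that water:
0.472×0.816×(1−α)×1890 = 378
(1−α) = 378/727.94 = 0.5193;  α = 0.4807.

0.481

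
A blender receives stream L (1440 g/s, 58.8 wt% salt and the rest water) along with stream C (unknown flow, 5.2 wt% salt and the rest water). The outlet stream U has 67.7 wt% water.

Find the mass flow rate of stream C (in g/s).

1408 g/s

Let C be the unknown flow. Total out = 1440 + C.
water balance: 593.28 + 0.948·C = 0.677·(1440 + C)
(0.948 − 0.677)·C = 0.677×1440 − 593.28 = 381.6
C = 381.6 / 0.271 = 1408.1 g/s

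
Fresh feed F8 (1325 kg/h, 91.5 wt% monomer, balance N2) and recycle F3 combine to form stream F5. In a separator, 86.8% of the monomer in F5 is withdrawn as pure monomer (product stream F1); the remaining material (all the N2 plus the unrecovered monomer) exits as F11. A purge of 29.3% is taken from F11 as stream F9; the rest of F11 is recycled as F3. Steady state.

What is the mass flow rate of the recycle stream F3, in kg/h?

N2 enters only via F8 and leaves only via the purge: 1325×0.085 = 0.293×(N2 in F11), and the separator passes all N2, so N2 in F5 = N2 in F11 = 384.39 kg/h.
monomer in F5: m_A = 1325×0.915 + (1−0.293)·(1−0.868)·m_A, so m_A = 1212.4/0.9067 = 1337.2 kg/h.
F11 = (1−0.868)×1337.2 + 384.39 = 560.89 kg/h.
Recycle F3 = (1−0.293)×560.89 = 396.55 kg/h.

396.6 kg/h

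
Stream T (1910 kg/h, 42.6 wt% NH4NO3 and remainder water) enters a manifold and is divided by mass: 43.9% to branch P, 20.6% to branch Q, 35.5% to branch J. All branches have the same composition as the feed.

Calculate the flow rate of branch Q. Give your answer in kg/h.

Branch Q flow = 0.206×1910 = 393.46 kg/h.

393.5 kg/h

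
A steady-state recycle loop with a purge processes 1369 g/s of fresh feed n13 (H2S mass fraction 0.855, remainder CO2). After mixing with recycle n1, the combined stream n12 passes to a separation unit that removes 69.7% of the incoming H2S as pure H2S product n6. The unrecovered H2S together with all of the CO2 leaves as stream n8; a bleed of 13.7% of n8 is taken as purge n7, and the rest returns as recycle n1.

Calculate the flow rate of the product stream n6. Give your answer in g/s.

1105 g/s

H2S in n12: m_A = 1369×0.855 + (1−0.137)·(1−0.697)·m_A, so m_A = 1170.5/0.7385 = 1584.9 g/s.
Product n6 = 0.697×1584.9 = 1104.7 g/s.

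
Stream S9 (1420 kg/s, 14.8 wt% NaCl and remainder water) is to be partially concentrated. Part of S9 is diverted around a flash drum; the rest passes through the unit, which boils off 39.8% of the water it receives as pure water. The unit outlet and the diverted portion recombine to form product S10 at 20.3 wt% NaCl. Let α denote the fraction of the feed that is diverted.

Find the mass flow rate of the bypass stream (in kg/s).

All 1420×0.148 = 210.16 kg/s of NaCl reaches S10, so S10 = 210.16/0.203 = 1035.3 kg/s and vapour = 384.73 kg/s.
The evaporator receives (1−α)·1420 of feed at 0.852 water and removes 0.398 of that water:
0.398×0.852×(1−α)×1420 = 384.73
(1−α) = 384.73/481.52 = 0.7990;  α = 0.2010.
Bypass flow = 0.2010×1420 = 285.43 kg/s.

285.4 kg/s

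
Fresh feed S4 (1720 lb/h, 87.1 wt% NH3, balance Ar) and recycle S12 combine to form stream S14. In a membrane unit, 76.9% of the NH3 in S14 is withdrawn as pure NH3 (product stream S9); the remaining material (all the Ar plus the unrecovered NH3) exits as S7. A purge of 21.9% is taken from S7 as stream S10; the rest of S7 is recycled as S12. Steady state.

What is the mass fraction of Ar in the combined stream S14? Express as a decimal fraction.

0.357

Ar enters only via S4 and leaves only via the purge: 1720×0.129 = 0.219×(Ar in S7), and the membrane unit passes all Ar, so Ar in S14 = Ar in S7 = 1013.2 lb/h.
NH3 in S14: m_A = 1720×0.871 + (1−0.219)·(1−0.769)·m_A, so m_A = 1498.1/0.8196 = 1827.9 lb/h.
S14 = 1827.9 + 1013.2 = 2841 lb/h.
Ar fraction in S14 = 1013.2/2841 = 0.357.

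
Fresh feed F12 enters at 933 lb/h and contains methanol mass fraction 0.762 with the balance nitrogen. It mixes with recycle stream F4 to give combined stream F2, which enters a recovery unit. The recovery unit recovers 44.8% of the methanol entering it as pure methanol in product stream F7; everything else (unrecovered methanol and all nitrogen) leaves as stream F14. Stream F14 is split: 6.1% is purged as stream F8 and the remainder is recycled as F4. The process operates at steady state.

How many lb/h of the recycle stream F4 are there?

nitrogen enters only via F12 and leaves only via the purge: 933×0.238 = 0.061×(nitrogen in F14), and the recovery unit passes all nitrogen, so nitrogen in F2 = nitrogen in F14 = 3640.2 lb/h.
methanol in F2: m_A = 933×0.762 + (1−0.061)·(1−0.448)·m_A, so m_A = 710.95/0.4817 = 1476 lb/h.
F14 = (1−0.448)×1476 + 3640.2 = 4455 lb/h.
Recycle F4 = (1−0.061)×4455 = 4183.2 lb/h.

4183 lb/h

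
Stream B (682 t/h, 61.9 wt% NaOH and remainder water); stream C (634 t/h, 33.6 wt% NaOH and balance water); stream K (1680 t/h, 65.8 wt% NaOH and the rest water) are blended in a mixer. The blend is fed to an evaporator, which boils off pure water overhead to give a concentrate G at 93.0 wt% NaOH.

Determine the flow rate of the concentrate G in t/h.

NaOH entering = 682×0.619 + 634×0.336 + 1680×0.658 = 1740.6 t/h.
All NaOH reports to G, so G = 1740.6/0.930 = 1871.6 t/h.

1872 t/h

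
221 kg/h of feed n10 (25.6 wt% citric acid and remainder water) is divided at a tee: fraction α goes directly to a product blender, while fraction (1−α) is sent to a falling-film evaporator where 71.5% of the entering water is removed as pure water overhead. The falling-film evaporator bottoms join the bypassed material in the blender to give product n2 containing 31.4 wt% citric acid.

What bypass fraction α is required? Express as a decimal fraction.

All 221×0.256 = 56.576 kg/h of citric acid reaches n2, so n2 = 56.576/0.314 = 180.18 kg/h and vapour = 40.822 kg/h.
The evaporator receives (1−α)·221 of feed at 0.744 water and removes 0.715 of that water:
0.715×0.744×(1−α)×221 = 40.822
(1−α) = 40.822/117.56 = 0.3472;  α = 0.6528.

0.653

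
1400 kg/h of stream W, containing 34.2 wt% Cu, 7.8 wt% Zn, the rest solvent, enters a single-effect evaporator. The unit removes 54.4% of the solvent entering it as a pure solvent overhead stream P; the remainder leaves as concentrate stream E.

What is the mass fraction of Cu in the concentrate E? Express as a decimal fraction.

Cu is not removed: 1400×0.342 = 478.8 kg/h of Cu enters E.
solvent entering = 1400×0.580 = 812 kg/h; overhead removed = 0.544×812 = 441.73 kg/h.
Concentrate = 1400 − 441.73 = 958.27 kg/h.
Mass fraction = 478.8/958.27 = 0.500.

0.500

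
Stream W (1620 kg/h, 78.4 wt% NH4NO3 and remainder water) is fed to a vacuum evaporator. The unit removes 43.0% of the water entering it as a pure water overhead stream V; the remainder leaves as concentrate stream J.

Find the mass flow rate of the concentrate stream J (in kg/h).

1470 kg/h

water entering = 1620×0.216 = 349.92 kg/h; overhead removed = 0.430×349.92 = 150.47 kg/h.
Concentrate = 1620 − 150.47 = 1469.5 kg/h.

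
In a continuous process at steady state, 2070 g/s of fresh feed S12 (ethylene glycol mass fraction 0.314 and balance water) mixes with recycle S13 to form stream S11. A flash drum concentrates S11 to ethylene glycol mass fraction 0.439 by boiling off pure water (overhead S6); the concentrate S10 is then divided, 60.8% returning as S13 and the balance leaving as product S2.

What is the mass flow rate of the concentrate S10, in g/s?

Overall ethylene glycol balance (none leaves overhead): ethylene glycol in fresh feed = ethylene glycol in product, i.e. 2070×0.314 = (1−0.608)·S10·0.439.
S10 = 649.98/(0.439×0.392) = 3777 g/s.

3777 g/s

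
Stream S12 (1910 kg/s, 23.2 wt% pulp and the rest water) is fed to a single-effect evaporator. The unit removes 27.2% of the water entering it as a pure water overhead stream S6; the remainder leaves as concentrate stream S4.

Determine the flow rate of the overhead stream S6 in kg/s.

water entering = 1910×0.768 = 1466.9 kg/s; overhead removed = 0.272×1466.9 = 398.99 kg/s.

399 kg/s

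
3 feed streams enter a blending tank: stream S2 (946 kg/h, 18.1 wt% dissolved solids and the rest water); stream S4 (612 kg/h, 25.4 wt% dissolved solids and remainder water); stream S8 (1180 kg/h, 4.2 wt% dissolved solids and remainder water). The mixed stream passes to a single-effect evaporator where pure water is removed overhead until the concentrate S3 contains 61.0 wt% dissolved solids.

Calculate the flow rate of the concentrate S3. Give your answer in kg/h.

dissolved solids entering = 946×0.181 + 612×0.254 + 1180×0.042 = 376.23 kg/h.
All dissolved solids reports to S3, so S3 = 376.23/0.610 = 616.78 kg/h.

616.8 kg/h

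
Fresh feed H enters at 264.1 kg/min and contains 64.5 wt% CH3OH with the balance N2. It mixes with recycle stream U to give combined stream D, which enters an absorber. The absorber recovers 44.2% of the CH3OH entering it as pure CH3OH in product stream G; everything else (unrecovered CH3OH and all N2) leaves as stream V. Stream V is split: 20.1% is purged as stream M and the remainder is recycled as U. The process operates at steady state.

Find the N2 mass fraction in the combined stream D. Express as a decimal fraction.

N2 enters only via H and leaves only via the purge: 264.1×0.355 = 0.201×(N2 in V), and the absorber passes all N2, so N2 in D = N2 in V = 466.45 kg/min.
CH3OH in D: m_A = 264.1×0.645 + (1−0.201)·(1−0.442)·m_A, so m_A = 170.34/0.5542 = 307.39 kg/min.
D = 307.39 + 466.45 = 773.84 kg/min.
N2 fraction in D = 466.45/773.84 = 0.6028.

0.6028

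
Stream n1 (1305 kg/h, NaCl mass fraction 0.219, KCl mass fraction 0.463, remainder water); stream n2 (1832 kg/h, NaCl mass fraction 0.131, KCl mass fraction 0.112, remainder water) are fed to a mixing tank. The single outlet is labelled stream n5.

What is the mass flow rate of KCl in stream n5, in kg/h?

809.4 kg/h

KCl out = KCl in = 1305×0.463 + 1832×0.112 = 809.4 kg/h.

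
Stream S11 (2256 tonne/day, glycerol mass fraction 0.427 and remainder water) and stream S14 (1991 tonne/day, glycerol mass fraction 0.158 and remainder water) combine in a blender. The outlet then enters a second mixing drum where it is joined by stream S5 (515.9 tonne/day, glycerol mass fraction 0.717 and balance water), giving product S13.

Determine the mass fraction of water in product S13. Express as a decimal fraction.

0.654

Overall, product flow = 4762.9 tonne/day.
water in = 2256×0.573 + 1991×0.842 + 515.9×0.283 = 3115.1 tonne/day.
water fraction in S13 = 0.654.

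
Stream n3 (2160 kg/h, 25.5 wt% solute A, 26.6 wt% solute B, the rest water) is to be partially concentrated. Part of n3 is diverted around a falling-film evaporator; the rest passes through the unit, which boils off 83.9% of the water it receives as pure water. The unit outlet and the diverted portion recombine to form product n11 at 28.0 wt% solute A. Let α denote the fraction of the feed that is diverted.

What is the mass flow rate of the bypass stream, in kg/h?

All 2160×0.255 = 550.8 kg/h of solute A reaches n11, so n11 = 550.8/0.280 = 1967.1 kg/h and vapour = 192.86 kg/h.
The evaporator receives (1−α)·2160 of feed at 0.479 water and removes 0.839 of that water:
0.839×0.479×(1−α)×2160 = 192.86
(1−α) = 192.86/868.06 = 0.2222;  α = 0.7778.
Bypass flow = 0.7778×2160 = 1680.1 kg/h.

1680 kg/h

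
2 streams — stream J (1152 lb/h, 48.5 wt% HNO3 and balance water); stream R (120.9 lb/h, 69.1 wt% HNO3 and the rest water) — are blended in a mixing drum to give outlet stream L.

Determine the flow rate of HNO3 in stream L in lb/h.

HNO3 out = HNO3 in = 1152×0.485 + 120.9×0.691 = 642.26 lb/h.

642.3 lb/h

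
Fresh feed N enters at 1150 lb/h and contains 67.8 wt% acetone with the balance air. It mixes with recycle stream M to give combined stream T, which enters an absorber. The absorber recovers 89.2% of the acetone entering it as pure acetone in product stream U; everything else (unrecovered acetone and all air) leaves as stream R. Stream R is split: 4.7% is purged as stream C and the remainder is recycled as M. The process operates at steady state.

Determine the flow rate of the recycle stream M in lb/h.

7598 lb/h

air enters only via N and leaves only via the purge: 1150×0.322 = 0.047×(air in R), and the absorber passes all air, so air in T = air in R = 7878.7 lb/h.
acetone in T: m_A = 1150×0.678 + (1−0.047)·(1−0.892)·m_A, so m_A = 779.7/0.8971 = 869.16 lb/h.
R = (1−0.892)×869.16 + 7878.7 = 7972.6 lb/h.
Recycle M = (1−0.047)×7972.6 = 7597.9 lb/h.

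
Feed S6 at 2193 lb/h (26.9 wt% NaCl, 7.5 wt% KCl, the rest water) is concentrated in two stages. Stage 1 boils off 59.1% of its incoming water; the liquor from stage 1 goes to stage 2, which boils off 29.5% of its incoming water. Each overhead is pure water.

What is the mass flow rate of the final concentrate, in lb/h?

1169 lb/h

water in feed = 2193×0.656 = 1438.6 lb/h.
After stage 1: water left = (1−0.591)×1438.6 = 588.39; stream total = 1342.8 lb/h.
After stage 2: water left = (1−0.295)×588.39 = 414.82; final concentrate = 1169.2 lb/h.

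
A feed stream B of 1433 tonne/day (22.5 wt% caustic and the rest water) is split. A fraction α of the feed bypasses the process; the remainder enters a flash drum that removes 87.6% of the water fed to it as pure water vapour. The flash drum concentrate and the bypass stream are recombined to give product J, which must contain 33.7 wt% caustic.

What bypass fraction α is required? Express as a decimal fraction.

0.510

All 1433×0.225 = 322.43 tonne/day of caustic reaches J, so J = 322.43/0.337 = 956.75 tonne/day and vapour = 476.25 tonne/day.
The evaporator receives (1−α)·1433 of feed at 0.775 water and removes 0.876 of that water:
0.876×0.775×(1−α)×1433 = 476.25
(1−α) = 476.25/972.86 = 0.4895;  α = 0.5105.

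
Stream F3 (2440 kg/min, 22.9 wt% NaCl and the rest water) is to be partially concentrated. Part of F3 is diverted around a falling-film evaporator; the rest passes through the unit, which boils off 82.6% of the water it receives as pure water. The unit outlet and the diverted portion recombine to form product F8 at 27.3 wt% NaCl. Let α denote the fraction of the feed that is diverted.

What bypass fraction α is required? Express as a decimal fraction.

All 2440×0.229 = 558.76 kg/min of NaCl reaches F8, so F8 = 558.76/0.273 = 2046.7 kg/min and vapour = 393.26 kg/min.
The evaporator receives (1−α)·2440 of feed at 0.771 water and removes 0.826 of that water:
0.826×0.771×(1−α)×2440 = 393.26
(1−α) = 393.26/1553.9 = 0.2531;  α = 0.7469.

0.747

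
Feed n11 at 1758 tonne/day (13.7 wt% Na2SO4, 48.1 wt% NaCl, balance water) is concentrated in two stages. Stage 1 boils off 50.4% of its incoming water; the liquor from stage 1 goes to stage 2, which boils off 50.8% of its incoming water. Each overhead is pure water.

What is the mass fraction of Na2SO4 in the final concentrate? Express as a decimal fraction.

0.193

water in feed = 1758×0.382 = 671.56 tonne/day.
After stage 1: water left = (1−0.504)×671.56 = 333.09; stream total = 1419.5 tonne/day.
After stage 2: water left = (1−0.508)×333.09 = 163.88; final concentrate = 1250.3 tonne/day.
Na2SO4 fraction = 240.85/1250.3 = 0.193.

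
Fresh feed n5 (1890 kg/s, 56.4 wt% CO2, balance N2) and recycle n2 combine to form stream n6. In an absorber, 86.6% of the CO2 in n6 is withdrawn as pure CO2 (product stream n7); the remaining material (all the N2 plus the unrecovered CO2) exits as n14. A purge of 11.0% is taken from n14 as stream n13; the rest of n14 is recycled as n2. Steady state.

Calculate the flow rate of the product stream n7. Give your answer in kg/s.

1048 kg/s

CO2 in n6: m_A = 1890×0.564 + (1−0.110)·(1−0.866)·m_A, so m_A = 1066/0.8807 = 1210.3 kg/s.
Product n7 = 0.866×1210.3 = 1048.1 kg/s.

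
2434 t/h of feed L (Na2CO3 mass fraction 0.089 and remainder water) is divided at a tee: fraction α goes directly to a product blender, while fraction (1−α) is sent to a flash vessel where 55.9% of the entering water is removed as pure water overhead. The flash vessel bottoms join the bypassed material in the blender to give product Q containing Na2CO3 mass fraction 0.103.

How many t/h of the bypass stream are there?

1784 t/h

All 2434×0.089 = 216.63 t/h of Na2CO3 reaches Q, so Q = 216.63/0.103 = 2103.2 t/h and vapour = 330.83 t/h.
The evaporator receives (1−α)·2434 of feed at 0.911 water and removes 0.559 of that water:
0.559×0.911×(1−α)×2434 = 330.83
(1−α) = 330.83/1239.5 = 0.2669;  α = 0.7331.
Bypass flow = 0.7331×2434 = 1784.3 t/h.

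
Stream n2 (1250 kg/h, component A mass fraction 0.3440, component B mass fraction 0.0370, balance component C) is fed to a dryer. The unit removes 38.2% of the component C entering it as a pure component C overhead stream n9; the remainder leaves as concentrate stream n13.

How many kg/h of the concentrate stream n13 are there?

component C entering = 1250×0.619 = 773.75 kg/h; overhead removed = 0.382×773.75 = 295.57 kg/h.
Concentrate = 1250 − 295.57 = 954.43 kg/h.

954.4 kg/h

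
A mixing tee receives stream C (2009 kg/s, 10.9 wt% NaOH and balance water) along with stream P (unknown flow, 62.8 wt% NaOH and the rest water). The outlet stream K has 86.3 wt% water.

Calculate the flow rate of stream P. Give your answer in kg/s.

Let P be the unknown flow. Total out = 2009 + P.
water balance: 1790 + 0.372·P = 0.863·(2009 + P)
(0.372 − 0.863)·P = 0.863×2009 − 1790 = -56.252
P = -56.252 / -0.491 = 114.57 kg/s

114.6 kg/s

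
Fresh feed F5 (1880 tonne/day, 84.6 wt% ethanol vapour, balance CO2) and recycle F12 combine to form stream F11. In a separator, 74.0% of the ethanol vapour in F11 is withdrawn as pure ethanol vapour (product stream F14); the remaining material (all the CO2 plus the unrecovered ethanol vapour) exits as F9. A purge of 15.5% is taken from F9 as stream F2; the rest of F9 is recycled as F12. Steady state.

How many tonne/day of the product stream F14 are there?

ethanol vapour in F11: m_A = 1880×0.846 + (1−0.155)·(1−0.740)·m_A, so m_A = 1590.5/0.7803 = 2038.3 tonne/day.
Product F14 = 0.740×2038.3 = 1508.3 tonne/day.

1508 tonne/day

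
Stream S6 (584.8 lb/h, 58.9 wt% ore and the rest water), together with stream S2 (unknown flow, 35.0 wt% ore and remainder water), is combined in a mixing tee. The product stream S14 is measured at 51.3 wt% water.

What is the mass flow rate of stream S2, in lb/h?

Let S2 be the unknown flow. Total out = 584.8 + S2.
water balance: 240.35 + 0.650·S2 = 0.513·(584.8 + S2)
(0.650 − 0.513)·S2 = 0.513×584.8 − 240.35 = 59.65
S2 = 59.65 / 0.137 = 435.4 lb/h

435.4 lb/h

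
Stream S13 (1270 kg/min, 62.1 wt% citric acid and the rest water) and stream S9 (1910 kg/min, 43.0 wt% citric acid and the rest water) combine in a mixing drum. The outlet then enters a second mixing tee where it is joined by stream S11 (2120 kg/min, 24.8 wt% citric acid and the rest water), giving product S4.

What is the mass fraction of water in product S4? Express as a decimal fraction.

0.5970

Overall, product flow = 5300 kg/min.
water in = 1270×0.379 + 1910×0.570 + 2120×0.752 = 3164.3 kg/min.
water fraction in S4 = 0.5970.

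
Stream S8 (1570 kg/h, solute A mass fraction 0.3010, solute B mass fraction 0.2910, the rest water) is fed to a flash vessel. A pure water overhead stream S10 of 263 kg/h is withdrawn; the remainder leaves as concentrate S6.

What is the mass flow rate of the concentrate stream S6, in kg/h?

1307 kg/h

Concentrate = 1570 − 263 = 1307 kg/h.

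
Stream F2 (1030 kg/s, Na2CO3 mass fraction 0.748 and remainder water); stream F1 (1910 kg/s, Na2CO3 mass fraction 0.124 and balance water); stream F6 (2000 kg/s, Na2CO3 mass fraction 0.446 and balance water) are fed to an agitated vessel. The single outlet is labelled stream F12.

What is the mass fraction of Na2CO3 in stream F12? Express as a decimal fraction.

Total flow out = 1030 + 1910 + 2000 = 4940 kg/s.
Na2CO3 in = 1030×0.748 + 1910×0.124 + 2000×0.446 = 1899.3 kg/s.
Na2CO3 mass fraction in F12 = 1899.3/4940 = 0.384.

0.384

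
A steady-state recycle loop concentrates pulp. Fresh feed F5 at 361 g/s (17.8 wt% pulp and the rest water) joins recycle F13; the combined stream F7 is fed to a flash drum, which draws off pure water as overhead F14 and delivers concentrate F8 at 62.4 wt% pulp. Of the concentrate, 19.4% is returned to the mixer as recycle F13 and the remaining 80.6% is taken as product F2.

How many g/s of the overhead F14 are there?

Overall pulp balance (none leaves overhead): pulp in fresh feed = pulp in product, i.e. 361×0.178 = (1−0.194)·F8·0.624.
F8 = 64.258/(0.624×0.806) = 127.76 g/s.
Recycle F13 = 0.194×127.76 = 24.786 g/s.
Combined feed F7 = 361 + 24.786 = 385.79 g/s.
Overhead F14 = F7 − F8 = 385.79 − 127.76 = 258.02 g/s.

258 g/s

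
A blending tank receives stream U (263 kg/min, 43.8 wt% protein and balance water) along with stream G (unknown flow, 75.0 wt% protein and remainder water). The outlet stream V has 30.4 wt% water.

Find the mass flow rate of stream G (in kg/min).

Let G be the unknown flow. Total out = 263 + G.
water balance: 147.81 + 0.250·G = 0.304·(263 + G)
(0.250 − 0.304)·G = 0.304×263 − 147.81 = -67.854
G = -67.854 / -0.054 = 1256.6 kg/min

1257 kg/min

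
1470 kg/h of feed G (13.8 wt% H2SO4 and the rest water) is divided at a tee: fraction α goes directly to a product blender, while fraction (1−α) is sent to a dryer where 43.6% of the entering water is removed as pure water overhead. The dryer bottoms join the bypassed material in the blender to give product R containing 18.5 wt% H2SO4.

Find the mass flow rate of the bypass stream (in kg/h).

476.3 kg/h

All 1470×0.138 = 202.86 kg/h of H2SO4 reaches R, so R = 202.86/0.185 = 1096.5 kg/h and vapour = 373.46 kg/h.
The evaporator receives (1−α)·1470 of feed at 0.862 water and removes 0.436 of that water:
0.436×0.862×(1−α)×1470 = 373.46
(1−α) = 373.46/552.47 = 0.6760;  α = 0.3240.
Bypass flow = 0.3240×1470 = 476.31 kg/h.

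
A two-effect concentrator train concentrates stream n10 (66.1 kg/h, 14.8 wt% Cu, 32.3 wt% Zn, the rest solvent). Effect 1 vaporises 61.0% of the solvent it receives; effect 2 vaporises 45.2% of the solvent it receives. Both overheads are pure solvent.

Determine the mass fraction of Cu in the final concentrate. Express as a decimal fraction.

0.253

solvent in feed = 66.1×0.529 = 34.967 kg/h.
After stage 1: solvent left = (1−0.610)×34.967 = 13.637; stream total = 44.77 kg/h.
After stage 2: solvent left = (1−0.452)×13.637 = 7.4731; final concentrate = 38.606 kg/h.
Cu fraction = 9.7828/38.606 = 0.253.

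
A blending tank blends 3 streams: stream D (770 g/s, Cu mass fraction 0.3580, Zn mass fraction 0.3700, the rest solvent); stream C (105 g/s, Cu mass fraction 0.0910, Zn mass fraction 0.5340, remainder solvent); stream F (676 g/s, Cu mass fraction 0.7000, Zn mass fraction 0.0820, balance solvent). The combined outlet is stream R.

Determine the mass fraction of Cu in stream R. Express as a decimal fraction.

0.4890

Total flow out = 770 + 105 + 676 = 1551 g/s.
Cu in = 770×0.358 + 105×0.091 + 676×0.700 = 758.41 g/s.
Cu mass fraction in R = 758.41/1551 = 0.4890.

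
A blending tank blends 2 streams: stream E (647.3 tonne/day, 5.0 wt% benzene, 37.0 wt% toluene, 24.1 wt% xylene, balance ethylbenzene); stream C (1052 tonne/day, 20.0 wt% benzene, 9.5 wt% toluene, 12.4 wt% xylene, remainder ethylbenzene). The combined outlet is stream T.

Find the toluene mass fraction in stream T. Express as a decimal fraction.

0.200

Total flow out = 647.3 + 1052 = 1699.3 tonne/day.
toluene in = 647.3×0.370 + 1052×0.095 = 339.44 tonne/day.
toluene mass fraction in T = 339.44/1699.3 = 0.200.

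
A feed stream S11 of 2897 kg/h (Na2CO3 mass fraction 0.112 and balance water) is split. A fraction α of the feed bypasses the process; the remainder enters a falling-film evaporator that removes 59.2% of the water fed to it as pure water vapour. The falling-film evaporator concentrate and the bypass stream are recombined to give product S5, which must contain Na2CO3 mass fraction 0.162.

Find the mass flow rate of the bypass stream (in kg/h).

All 2897×0.112 = 324.46 kg/h of Na2CO3 reaches S5, so S5 = 324.46/0.162 = 2002.9 kg/h and vapour = 894.14 kg/h.
The evaporator receives (1−α)·2897 of feed at 0.888 water and removes 0.592 of that water:
0.592×0.888×(1−α)×2897 = 894.14
(1−α) = 894.14/1522.9 = 0.5871;  α = 0.4129.
Bypass flow = 0.4129×2897 = 1196.1 kg/h.

1196 kg/h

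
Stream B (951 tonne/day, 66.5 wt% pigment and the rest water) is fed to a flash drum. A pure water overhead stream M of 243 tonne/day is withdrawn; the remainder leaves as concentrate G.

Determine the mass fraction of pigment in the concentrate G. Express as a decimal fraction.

pigment is not removed: 951×0.665 = 632.42 tonne/day of pigment enters G.
Concentrate = 951 − 243 = 708 tonne/day.
Mass fraction = 632.42/708 = 0.8932.

0.8932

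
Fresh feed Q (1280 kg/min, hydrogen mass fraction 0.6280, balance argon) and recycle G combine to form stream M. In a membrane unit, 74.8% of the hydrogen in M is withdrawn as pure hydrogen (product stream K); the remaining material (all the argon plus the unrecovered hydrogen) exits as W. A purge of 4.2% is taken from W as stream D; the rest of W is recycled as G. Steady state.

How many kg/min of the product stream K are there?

792.6 kg/min

hydrogen in M: m_A = 1280×0.628 + (1−0.042)·(1−0.748)·m_A, so m_A = 803.84/0.7586 = 1059.7 kg/min.
Product K = 0.748×1059.7 = 792.62 kg/min.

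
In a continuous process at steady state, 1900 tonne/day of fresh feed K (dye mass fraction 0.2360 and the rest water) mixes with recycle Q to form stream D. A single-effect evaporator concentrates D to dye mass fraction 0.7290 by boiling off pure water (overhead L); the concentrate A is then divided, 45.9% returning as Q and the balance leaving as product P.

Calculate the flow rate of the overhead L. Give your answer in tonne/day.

Overall dye balance (none leaves overhead): dye in fresh feed = dye in product, i.e. 1900×0.236 = (1−0.459)·A·0.729.
A = 448.4/(0.729×0.541) = 1136.9 tonne/day.
Recycle Q = 0.459×1136.9 = 521.86 tonne/day.
Combined feed D = 1900 + 521.86 = 2421.9 tonne/day.
Overhead L = D − A = 2421.9 − 1136.9 = 1284.9 tonne/day.

1285 tonne/day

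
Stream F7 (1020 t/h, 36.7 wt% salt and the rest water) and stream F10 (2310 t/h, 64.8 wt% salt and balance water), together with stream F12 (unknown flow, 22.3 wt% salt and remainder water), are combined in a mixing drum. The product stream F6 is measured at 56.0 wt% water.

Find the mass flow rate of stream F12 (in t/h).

Let F12 be the unknown flow. Total out = 3330 + F12.
water balance: 1458.8 + 0.777·F12 = 0.560·(3330 + F12)
(0.777 − 0.560)·F12 = 0.560×3330 − 1458.8 = 406.02
F12 = 406.02 / 0.217 = 1871.1 t/h

1871 t/h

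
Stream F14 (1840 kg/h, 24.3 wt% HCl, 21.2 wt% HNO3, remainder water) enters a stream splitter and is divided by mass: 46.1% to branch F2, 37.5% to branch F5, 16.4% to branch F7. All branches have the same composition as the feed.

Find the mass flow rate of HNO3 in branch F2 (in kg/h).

Branch F2 total = 0.461×1840 = 848.24 kg/h.
HNO3 in F2 = 0.212×848.24 = 179.83 kg/h.

179.8 kg/h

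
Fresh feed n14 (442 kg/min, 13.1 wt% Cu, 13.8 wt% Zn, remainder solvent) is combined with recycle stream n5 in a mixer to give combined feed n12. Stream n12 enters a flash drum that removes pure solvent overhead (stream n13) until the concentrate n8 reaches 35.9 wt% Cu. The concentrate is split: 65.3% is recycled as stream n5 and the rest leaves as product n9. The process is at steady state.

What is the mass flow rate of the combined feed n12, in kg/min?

Overall Cu balance (none leaves overhead): Cu in fresh feed = Cu in product, i.e. 442×0.131 = (1−0.653)·n8·0.359.
n8 = 57.902/(0.359×0.347) = 464.8 kg/min.
Recycle n5 = 0.653×464.8 = 303.52 kg/min.
Combined feed n12 = 442 + 303.52 = 745.52 kg/min.

745.5 kg/min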